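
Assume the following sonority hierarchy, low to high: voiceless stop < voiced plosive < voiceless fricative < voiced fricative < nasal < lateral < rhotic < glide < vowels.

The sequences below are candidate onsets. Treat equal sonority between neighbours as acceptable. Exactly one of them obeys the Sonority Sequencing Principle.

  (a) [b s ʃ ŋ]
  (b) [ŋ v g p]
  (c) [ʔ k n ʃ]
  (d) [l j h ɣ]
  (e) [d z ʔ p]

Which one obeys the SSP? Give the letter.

(a) sonority 2-3-3-5: well-formed.
(b) sonority 5-4-2-1: ill-formed.
(c) sonority 1-1-5-3: ill-formed.
(d) sonority 6-8-3-4: ill-formed.
(e) sonority 2-4-1-1: ill-formed.

a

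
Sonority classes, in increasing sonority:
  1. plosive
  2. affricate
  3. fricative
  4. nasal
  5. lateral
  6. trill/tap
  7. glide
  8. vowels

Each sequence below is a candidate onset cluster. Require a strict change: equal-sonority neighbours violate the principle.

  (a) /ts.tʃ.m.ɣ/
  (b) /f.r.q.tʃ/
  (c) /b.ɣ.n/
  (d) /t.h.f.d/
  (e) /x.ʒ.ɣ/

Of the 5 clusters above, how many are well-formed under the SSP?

1

(a) 2-2-4-3 → violates
(b) 3-6-1-2 → violates
(c) 1-3-4 → obeys
(d) 1-3-3-1 → violates
(e) 3-3-3 → violates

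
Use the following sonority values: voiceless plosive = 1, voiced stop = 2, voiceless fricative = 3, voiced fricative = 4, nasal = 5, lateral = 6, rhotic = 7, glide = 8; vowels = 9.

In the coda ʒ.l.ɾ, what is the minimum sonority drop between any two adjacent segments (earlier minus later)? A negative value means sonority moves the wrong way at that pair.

/ʒ/ — voiced fricative, sonority 4.
/l/ — lateral, sonority 6.
/ɾ/ — rhotic, sonority 7.
/ʒ/→/l/: change -2.
/l/→/ɾ/: change -1.
Minimum = -2.

-2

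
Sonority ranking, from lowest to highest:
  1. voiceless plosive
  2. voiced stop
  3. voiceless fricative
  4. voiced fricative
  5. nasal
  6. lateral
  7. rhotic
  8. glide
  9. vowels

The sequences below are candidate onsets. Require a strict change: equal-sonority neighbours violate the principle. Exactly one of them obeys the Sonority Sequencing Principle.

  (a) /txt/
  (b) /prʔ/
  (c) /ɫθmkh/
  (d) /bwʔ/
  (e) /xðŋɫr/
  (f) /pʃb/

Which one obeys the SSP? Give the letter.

e

(a) sonority 1-3-1: ill-formed.
(b) sonority 1-7-1: ill-formed.
(c) sonority 6-3-5-1-3: ill-formed.
(d) sonority 2-8-1: ill-formed.
(e) sonority 3-4-5-6-7: well-formed.
(f) sonority 1-3-2: ill-formed.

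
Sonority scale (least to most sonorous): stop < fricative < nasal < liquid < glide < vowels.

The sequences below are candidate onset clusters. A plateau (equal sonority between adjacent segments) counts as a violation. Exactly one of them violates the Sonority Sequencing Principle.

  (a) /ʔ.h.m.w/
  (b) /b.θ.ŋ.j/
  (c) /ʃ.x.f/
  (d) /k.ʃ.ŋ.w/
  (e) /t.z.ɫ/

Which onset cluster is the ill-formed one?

c

(a) 1-2-3-5 → obeys
(b) 1-2-3-5 → obeys
(c) 2-2-2 → violates
(d) 1-2-3-5 → obeys
(e) 1-2-4 → obeys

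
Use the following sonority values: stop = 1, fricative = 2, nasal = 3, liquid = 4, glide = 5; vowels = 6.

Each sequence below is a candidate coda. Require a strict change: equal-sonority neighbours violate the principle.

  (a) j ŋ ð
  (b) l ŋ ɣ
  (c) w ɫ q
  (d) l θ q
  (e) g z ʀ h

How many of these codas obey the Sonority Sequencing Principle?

(a) j ŋ ð: profile 5-3-2 — obeys.
(b) l ŋ ɣ: profile 4-3-2 — obeys.
(c) w ɫ q: profile 5-4-1 — obeys.
(d) l θ q: profile 4-2-1 — obeys.
(e) g z ʀ h: profile 1-2-4-2 — violates.

4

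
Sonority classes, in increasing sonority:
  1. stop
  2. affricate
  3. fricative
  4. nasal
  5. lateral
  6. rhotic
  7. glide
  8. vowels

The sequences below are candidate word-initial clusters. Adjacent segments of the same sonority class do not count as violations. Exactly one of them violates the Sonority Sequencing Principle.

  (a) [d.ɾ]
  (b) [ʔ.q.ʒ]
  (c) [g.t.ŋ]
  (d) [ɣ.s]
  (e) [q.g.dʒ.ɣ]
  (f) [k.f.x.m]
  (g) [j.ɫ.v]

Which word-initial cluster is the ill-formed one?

g

(a) [d.ɾ]: profile 1-6 — obeys.
(b) [ʔ.q.ʒ]: profile 1-1-3 — obeys.
(c) [g.t.ŋ]: profile 1-1-4 — obeys.
(d) [ɣ.s]: profile 3-3 — obeys.
(e) [q.g.dʒ.ɣ]: profile 1-1-2-3 — obeys.
(f) [k.f.x.m]: profile 1-3-3-4 — obeys.
(g) [j.ɫ.v]: profile 7-5-3 — violates.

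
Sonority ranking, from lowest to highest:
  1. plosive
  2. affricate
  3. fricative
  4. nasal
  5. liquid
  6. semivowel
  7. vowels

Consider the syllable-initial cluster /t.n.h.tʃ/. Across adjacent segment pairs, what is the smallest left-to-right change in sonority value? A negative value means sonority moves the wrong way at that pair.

-1

/t/ — plosive, sonority 1.
/n/ — nasal, sonority 4.
/h/ — fricative, sonority 3.
/tʃ/ — affricate, sonority 2.
/t/→/n/: change +3.
/n/→/h/: change -1.
/h/→/tʃ/: change -1.
Minimum = -1.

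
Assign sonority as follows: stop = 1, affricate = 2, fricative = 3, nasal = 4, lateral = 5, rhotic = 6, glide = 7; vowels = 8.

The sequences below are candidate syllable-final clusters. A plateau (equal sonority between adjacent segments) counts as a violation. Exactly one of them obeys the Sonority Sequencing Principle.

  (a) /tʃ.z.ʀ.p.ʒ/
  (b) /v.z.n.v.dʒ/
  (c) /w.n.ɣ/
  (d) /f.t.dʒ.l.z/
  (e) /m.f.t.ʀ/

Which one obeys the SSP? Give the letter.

c

(a) sonority 2-3-6-1-3: ill-formed.
(b) sonority 3-3-4-3-2: ill-formed.
(c) sonority 7-4-3: well-formed.
(d) sonority 3-1-2-5-3: ill-formed.
(e) sonority 4-3-1-6: ill-formed.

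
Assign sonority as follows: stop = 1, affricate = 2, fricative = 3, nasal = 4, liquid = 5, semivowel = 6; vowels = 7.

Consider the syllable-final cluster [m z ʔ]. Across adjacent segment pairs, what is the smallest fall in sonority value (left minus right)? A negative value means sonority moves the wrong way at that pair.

/m/: nasal = 4.
/z/: fricative = 3.
/ʔ/: stop = 1.
/m/→/z/: change +1.
/z/→/ʔ/: change +2.
Minimum = 1.

1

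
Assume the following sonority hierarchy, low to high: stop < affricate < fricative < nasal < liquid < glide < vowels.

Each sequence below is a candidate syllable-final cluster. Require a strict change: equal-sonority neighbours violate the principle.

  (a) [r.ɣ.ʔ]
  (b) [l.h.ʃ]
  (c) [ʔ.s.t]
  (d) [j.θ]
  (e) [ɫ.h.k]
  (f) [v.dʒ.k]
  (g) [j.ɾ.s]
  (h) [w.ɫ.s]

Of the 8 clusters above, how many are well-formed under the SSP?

6

(a) [r.ɣ.ʔ]: profile 5-3-1 — obeys.
(b) [l.h.ʃ]: profile 5-3-3 — violates.
(c) [ʔ.s.t]: profile 1-3-1 — violates.
(d) [j.θ]: profile 6-3 — obeys.
(e) [ɫ.h.k]: profile 5-3-1 — obeys.
(f) [v.dʒ.k]: profile 3-2-1 — obeys.
(g) [j.ɾ.s]: profile 6-5-3 — obeys.
(h) [w.ɫ.s]: profile 6-5-3 — obeys.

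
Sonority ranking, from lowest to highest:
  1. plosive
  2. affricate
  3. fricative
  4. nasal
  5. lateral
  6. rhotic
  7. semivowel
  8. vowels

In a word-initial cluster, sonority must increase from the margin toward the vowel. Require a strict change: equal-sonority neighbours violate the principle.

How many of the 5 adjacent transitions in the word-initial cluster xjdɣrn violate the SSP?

2

/x/: fricative = 3.
/j/: semivowel = 7.
/d/: plosive = 1.
/ɣ/: fricative = 3.
/r/: rhotic = 6.
/n/: nasal = 4.
/x/→/j/: 3→7 (rises) — ok.
/j/→/d/: 7→1 (does not rise) — violation.
/d/→/ɣ/: 1→3 (rises) — ok.
/ɣ/→/r/: 3→6 (rises) — ok.
/r/→/n/: 6→4 (does not rise) — violation.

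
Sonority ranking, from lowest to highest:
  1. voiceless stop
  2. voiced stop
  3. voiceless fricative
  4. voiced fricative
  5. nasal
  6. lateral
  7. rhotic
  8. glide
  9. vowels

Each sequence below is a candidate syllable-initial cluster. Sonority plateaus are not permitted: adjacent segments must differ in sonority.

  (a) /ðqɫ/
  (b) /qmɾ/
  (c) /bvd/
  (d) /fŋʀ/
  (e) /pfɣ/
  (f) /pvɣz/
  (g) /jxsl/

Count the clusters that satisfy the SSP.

3

(a) sonority 4-1-6: ill-formed.
(b) sonority 1-5-7: well-formed.
(c) sonority 2-4-2: ill-formed.
(d) sonority 3-5-7: well-formed.
(e) sonority 1-3-4: well-formed.
(f) sonority 1-4-4-4: ill-formed.
(g) sonority 8-3-3-6: ill-formed.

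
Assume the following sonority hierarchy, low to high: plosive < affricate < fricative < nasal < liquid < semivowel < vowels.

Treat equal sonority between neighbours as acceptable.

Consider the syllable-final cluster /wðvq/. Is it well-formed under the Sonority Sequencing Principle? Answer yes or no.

yes

/w/ — semivowel, sonority 6.
/ð/ — fricative, sonority 3.
/v/ — fricative, sonority 3.
/q/ — plosive, sonority 1.
The profile 6-3-3-1 is non-increasing (plateaus allowed), so the syllable-final cluster satisfies the SSP.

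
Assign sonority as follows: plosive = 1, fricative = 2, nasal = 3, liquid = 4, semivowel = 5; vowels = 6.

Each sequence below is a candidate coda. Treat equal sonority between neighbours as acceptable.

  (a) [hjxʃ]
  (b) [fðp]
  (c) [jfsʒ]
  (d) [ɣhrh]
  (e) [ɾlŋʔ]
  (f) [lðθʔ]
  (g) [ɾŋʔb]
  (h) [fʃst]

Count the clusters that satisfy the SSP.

6

(a) [hjxʃ]: profile 2-5-2-2 — violates.
(b) [fðp]: profile 2-2-1 — obeys.
(c) [jfsʒ]: profile 5-2-2-2 — obeys.
(d) [ɣhrh]: profile 2-2-4-2 — violates.
(e) [ɾlŋʔ]: profile 4-4-3-1 — obeys.
(f) [lðθʔ]: profile 4-2-2-1 — obeys.
(g) [ɾŋʔb]: profile 4-3-1-1 — obeys.
(h) [fʃst]: profile 2-2-2-1 — obeys.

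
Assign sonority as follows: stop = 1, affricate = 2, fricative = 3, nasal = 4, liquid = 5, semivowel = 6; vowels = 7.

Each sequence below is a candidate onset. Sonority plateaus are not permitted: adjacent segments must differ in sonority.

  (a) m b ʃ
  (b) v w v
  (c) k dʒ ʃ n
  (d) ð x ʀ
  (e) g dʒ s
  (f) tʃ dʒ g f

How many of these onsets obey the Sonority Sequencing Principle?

(a) 4-1-3 → violates
(b) 3-6-3 → violates
(c) 1-2-3-4 → obeys
(d) 3-3-5 → violates
(e) 1-2-3 → obeys
(f) 2-2-1-3 → violates

2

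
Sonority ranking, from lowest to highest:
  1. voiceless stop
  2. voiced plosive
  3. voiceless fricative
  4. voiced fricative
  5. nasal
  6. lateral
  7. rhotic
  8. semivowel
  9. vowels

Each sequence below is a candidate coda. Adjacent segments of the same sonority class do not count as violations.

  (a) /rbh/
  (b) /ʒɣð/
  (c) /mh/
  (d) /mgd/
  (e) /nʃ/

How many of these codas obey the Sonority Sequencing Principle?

4

(a) 7-2-3 → violates
(b) 4-4-4 → obeys
(c) 5-3 → obeys
(d) 5-2-2 → obeys
(e) 5-3 → obeys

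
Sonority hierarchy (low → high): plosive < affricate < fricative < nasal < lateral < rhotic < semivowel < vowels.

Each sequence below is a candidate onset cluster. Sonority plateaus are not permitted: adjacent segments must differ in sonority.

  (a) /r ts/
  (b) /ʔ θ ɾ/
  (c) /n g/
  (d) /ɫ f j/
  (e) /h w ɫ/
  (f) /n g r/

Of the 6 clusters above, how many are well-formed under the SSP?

1

(a) /r ts/: profile 6-2 — violates.
(b) /ʔ θ ɾ/: profile 1-3-6 — obeys.
(c) /n g/: profile 4-1 — violates.
(d) /ɫ f j/: profile 5-3-7 — violates.
(e) /h w ɫ/: profile 3-7-5 — violates.
(f) /n g r/: profile 4-1-6 — violates.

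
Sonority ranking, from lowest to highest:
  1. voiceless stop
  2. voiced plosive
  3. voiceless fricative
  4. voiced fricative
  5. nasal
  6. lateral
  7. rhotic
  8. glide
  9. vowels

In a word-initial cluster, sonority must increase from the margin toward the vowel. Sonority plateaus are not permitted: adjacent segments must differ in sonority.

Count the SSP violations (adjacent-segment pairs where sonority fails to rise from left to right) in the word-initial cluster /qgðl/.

/q/: voiceless stop = 1.
/g/: voiced plosive = 2.
/ð/: voiced fricative = 4.
/l/: lateral = 6.
/q/→/g/: 1→2 (rises) — ok.
/g/→/ð/: 2→4 (rises) — ok.
/ð/→/l/: 4→6 (rises) — ok.

0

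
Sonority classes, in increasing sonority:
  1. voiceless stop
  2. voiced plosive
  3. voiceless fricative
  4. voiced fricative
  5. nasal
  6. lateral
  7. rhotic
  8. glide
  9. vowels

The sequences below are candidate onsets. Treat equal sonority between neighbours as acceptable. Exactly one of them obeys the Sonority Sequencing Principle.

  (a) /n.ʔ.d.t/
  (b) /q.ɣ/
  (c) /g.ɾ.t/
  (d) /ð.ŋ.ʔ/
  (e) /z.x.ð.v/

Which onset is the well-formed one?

b

(a) 5-1-2-1 → violates
(b) 1-4 → obeys
(c) 2-7-1 → violates
(d) 4-5-1 → violates
(e) 4-3-4-4 → violates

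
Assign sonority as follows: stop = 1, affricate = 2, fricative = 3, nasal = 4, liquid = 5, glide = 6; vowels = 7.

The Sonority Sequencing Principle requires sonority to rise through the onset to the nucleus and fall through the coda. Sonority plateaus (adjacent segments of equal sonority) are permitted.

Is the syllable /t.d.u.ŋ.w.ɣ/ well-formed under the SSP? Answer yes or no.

no

Onset: /t/ is a stop (sonority 1), /d/ is a stop (sonority 1); then the nucleus /u/ (sonority 7).
Onset profile 1-1-7 — rises to the nucleus.
Coda: /ŋ/ is a nasal (sonority 4), /w/ is a glide (sonority 6), /ɣ/ is a fricative (sonority 3).
Coda profile 7-4-6-3 — does not fall throughout.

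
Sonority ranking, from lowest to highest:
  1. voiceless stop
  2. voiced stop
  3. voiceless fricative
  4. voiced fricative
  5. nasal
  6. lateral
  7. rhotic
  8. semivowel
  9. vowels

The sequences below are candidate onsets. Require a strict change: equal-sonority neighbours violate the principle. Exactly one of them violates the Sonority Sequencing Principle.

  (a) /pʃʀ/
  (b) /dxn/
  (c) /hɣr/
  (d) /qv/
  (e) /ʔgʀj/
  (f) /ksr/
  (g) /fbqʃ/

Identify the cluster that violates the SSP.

g

(a) sonority 1-3-7: well-formed.
(b) sonority 2-3-5: well-formed.
(c) sonority 3-4-7: well-formed.
(d) sonority 1-4: well-formed.
(e) sonority 1-2-7-8: well-formed.
(f) sonority 1-3-7: well-formed.
(g) sonority 3-2-1-3: ill-formed.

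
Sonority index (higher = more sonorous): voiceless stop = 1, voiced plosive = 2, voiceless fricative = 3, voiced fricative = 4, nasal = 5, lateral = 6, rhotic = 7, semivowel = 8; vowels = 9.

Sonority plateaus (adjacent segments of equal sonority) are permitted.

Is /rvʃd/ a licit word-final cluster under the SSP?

yes

/r/ is a rhotic (sonority 7).
/v/ is a voiced fricative (sonority 4).
/ʃ/ is a voiceless fricative (sonority 3).
/d/ is a voiced plosive (sonority 2).
The profile 7-4-3-2 strictly falls, so the word-final cluster satisfies the SSP.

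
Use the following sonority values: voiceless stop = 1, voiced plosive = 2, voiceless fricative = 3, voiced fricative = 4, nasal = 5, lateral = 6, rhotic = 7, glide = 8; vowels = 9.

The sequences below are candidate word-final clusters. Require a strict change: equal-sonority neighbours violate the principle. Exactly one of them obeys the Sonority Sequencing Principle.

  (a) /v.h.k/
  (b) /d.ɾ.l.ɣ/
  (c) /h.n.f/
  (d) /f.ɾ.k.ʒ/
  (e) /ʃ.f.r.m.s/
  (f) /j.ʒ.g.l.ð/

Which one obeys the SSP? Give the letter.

a

(a) /v.h.k/: profile 4-3-1 — obeys.
(b) /d.ɾ.l.ɣ/: profile 2-7-6-4 — violates.
(c) /h.n.f/: profile 3-5-3 — violates.
(d) /f.ɾ.k.ʒ/: profile 3-7-1-4 — violates.
(e) /ʃ.f.r.m.s/: profile 3-3-7-5-3 — violates.
(f) /j.ʒ.g.l.ð/: profile 8-4-2-6-4 — violates.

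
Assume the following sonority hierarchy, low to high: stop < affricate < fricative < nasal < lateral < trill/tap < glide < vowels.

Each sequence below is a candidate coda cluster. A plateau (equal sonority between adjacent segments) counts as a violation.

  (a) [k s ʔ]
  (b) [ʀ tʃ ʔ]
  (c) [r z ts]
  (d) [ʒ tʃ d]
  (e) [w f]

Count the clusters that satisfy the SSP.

4

(a) 1-3-1 → violates
(b) 6-2-1 → obeys
(c) 6-3-2 → obeys
(d) 3-2-1 → obeys
(e) 7-3 → obeys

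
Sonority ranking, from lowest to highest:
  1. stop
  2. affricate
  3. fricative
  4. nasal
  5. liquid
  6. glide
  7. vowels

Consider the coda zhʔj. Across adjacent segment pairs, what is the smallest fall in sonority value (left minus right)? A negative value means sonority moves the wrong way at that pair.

/z/ is a fricative (sonority 3).
/h/ is a fricative (sonority 3).
/ʔ/ is a stop (sonority 1).
/j/ is a glide (sonority 6).
/z/→/h/: change +0.
/h/→/ʔ/: change +2.
/ʔ/→/j/: change -5.
Minimum = -5.

-5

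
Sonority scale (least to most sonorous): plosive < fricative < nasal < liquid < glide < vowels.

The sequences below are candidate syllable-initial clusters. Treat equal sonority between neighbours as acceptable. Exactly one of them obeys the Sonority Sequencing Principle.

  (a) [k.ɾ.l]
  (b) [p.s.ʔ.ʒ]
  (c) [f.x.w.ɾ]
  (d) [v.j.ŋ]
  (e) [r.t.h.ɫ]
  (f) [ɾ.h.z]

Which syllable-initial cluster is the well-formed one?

a

(a) sonority 1-4-4: well-formed.
(b) sonority 1-2-1-2: ill-formed.
(c) sonority 2-2-5-4: ill-formed.
(d) sonority 2-5-3: ill-formed.
(e) sonority 4-1-2-4: ill-formed.
(f) sonority 4-2-2: ill-formed.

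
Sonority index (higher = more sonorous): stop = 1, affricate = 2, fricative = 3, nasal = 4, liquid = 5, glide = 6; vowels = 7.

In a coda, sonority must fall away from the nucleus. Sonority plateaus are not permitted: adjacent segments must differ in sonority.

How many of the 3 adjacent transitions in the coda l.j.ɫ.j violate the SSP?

2

/l/ is a liquid (sonority 5).
/j/ is a glide (sonority 6).
/ɫ/ is a liquid (sonority 5).
/j/ is a glide (sonority 6).
/l/→/j/: 5→6 (does not fall) — violation.
/j/→/ɫ/: 6→5 (falls) — ok.
/ɫ/→/j/: 5→6 (does not fall) — violation.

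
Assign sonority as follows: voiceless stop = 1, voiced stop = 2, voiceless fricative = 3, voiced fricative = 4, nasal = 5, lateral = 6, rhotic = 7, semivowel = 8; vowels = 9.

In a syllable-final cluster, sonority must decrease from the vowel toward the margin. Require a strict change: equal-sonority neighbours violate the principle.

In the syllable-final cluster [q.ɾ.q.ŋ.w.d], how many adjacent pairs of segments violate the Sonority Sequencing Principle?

3

/q/ is a voiceless stop (sonority 1).
/ɾ/ is a rhotic (sonority 7).
/q/ is a voiceless stop (sonority 1).
/ŋ/ is a nasal (sonority 5).
/w/ is a semivowel (sonority 8).
/d/ is a voiced stop (sonority 2).
/q/→/ɾ/: 1→7 (does not fall) — violation.
/ɾ/→/q/: 7→1 (falls) — ok.
/q/→/ŋ/: 1→5 (does not fall) — violation.
/ŋ/→/w/: 5→8 (does not fall) — violation.
/w/→/d/: 8→2 (falls) — ok.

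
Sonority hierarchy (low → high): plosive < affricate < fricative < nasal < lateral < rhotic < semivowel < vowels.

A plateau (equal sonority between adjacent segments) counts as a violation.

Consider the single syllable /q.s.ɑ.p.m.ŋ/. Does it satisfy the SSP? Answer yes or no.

no

Onset: /q/ is a plosive (sonority 1), /s/ is a fricative (sonority 3); then the nucleus /ɑ/ (sonority 8).
Onset profile 1-3-8 — rises to the nucleus.
Coda: /p/ is a plosive (sonority 1), /m/ is a nasal (sonority 4), /ŋ/ is a nasal (sonority 4).
Coda profile 8-1-4-4 — does not strictly fall throughout.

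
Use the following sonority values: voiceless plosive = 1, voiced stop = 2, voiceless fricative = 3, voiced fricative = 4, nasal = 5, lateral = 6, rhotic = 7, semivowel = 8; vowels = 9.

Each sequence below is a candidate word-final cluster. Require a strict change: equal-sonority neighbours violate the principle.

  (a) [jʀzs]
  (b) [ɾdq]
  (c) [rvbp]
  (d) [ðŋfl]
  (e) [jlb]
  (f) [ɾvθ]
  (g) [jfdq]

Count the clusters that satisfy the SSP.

(a) [jʀzs]: profile 8-7-4-3 — obeys.
(b) [ɾdq]: profile 7-2-1 — obeys.
(c) [rvbp]: profile 7-4-2-1 — obeys.
(d) [ðŋfl]: profile 4-5-3-6 — violates.
(e) [jlb]: profile 8-6-2 — obeys.
(f) [ɾvθ]: profile 7-4-3 — obeys.
(g) [jfdq]: profile 8-3-2-1 — obeys.

6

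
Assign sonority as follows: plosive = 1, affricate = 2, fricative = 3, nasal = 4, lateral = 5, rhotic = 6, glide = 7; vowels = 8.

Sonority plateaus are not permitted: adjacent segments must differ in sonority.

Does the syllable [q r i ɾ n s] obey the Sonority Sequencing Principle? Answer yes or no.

Onset: /q/ is a plosive (sonority 1), /r/ is a rhotic (sonority 6); then the nucleus /i/ (sonority 8).
Onset profile 1-6-8 — rises to the nucleus.
Coda: /ɾ/ is a rhotic (sonority 6), /n/ is a nasal (sonority 4), /s/ is a fricative (sonority 3).
Coda profile 8-6-4-3 — falls from the nucleus.

yes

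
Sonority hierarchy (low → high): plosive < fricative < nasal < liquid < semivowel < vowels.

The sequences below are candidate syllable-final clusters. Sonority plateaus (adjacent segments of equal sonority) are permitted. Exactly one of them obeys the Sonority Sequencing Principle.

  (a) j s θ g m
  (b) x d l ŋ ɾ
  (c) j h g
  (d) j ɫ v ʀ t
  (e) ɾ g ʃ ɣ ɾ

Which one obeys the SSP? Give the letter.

c

(a) sonority 5-2-2-1-3: ill-formed.
(b) sonority 2-1-4-3-4: ill-formed.
(c) sonority 5-2-1: well-formed.
(d) sonority 5-4-2-4-1: ill-formed.
(e) sonority 4-1-2-2-4: ill-formed.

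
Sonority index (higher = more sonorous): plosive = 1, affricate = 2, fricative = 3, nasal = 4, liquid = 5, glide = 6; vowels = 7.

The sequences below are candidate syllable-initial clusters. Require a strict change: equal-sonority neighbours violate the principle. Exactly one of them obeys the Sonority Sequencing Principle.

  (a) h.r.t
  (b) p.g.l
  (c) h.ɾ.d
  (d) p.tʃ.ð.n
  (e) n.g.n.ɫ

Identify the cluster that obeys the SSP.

d

(a) h.r.t: profile 3-5-1 — violates.
(b) p.g.l: profile 1-1-5 — violates.
(c) h.ɾ.d: profile 3-5-1 — violates.
(d) p.tʃ.ð.n: profile 1-2-3-4 — obeys.
(e) n.g.n.ɫ: profile 4-1-4-5 — violates.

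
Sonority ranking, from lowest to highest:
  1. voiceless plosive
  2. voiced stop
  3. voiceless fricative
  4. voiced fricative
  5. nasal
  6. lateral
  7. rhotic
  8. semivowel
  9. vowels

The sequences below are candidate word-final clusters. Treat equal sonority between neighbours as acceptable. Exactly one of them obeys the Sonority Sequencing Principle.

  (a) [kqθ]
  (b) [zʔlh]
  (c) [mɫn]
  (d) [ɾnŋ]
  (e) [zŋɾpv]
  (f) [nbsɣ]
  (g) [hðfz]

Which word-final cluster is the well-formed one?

(a) [kqθ]: profile 1-1-3 — violates.
(b) [zʔlh]: profile 4-1-6-3 — violates.
(c) [mɫn]: profile 5-6-5 — violates.
(d) [ɾnŋ]: profile 7-5-5 — obeys.
(e) [zŋɾpv]: profile 4-5-7-1-4 — violates.
(f) [nbsɣ]: profile 5-2-3-4 — violates.
(g) [hðfz]: profile 3-4-3-4 — violates.

d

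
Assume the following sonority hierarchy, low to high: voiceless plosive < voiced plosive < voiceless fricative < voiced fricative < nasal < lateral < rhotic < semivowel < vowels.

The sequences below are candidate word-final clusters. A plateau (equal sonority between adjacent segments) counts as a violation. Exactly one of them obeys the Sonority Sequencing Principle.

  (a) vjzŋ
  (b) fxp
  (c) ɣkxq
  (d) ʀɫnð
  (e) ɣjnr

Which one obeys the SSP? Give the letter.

d

(a) sonority 4-8-4-5: ill-formed.
(b) sonority 3-3-1: ill-formed.
(c) sonority 4-1-3-1: ill-formed.
(d) sonority 7-6-5-4: well-formed.
(e) sonority 4-8-5-7: ill-formed.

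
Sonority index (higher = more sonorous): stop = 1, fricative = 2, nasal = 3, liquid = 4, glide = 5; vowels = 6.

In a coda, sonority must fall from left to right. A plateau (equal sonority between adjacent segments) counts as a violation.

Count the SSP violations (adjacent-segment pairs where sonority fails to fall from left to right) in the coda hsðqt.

/h/ is a fricative (sonority 2).
/s/ is a fricative (sonority 2).
/ð/ is a fricative (sonority 2).
/q/ is a stop (sonority 1).
/t/ is a stop (sonority 1).
/h/→/s/: 2→2 (plateau) — violation.
/s/→/ð/: 2→2 (plateau) — violation.
/ð/→/q/: 2→1 (falls) — ok.
/q/→/t/: 1→1 (plateau) — violation.

3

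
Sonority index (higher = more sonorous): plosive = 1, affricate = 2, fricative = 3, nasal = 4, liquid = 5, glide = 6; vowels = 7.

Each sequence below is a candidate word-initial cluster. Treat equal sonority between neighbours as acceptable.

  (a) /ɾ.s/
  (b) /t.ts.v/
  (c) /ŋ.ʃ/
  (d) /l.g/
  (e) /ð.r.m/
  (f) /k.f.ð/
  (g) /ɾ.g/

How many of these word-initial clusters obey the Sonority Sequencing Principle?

2

(a) /ɾ.s/: profile 5-3 — violates.
(b) /t.ts.v/: profile 1-2-3 — obeys.
(c) /ŋ.ʃ/: profile 4-3 — violates.
(d) /l.g/: profile 5-1 — violates.
(e) /ð.r.m/: profile 3-5-4 — violates.
(f) /k.f.ð/: profile 1-3-3 — obeys.
(g) /ɾ.g/: profile 5-1 — violates.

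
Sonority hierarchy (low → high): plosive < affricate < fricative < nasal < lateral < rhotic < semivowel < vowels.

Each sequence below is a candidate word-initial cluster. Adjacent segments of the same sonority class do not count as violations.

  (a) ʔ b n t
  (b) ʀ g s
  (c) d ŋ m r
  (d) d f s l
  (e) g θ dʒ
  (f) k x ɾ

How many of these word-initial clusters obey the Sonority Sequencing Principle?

3

(a) 1-1-4-1 → violates
(b) 6-1-3 → violates
(c) 1-4-4-6 → obeys
(d) 1-3-3-5 → obeys
(e) 1-3-2 → violates
(f) 1-3-6 → obeys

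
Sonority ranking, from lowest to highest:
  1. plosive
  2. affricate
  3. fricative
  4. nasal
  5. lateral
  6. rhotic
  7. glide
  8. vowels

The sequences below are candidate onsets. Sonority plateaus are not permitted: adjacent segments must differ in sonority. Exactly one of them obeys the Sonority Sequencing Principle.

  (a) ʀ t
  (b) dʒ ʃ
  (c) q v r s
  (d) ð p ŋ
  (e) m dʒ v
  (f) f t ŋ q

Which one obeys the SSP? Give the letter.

(a) sonority 6-1: ill-formed.
(b) sonority 2-3: well-formed.
(c) sonority 1-3-6-3: ill-formed.
(d) sonority 3-1-4: ill-formed.
(e) sonority 4-2-3: ill-formed.
(f) sonority 3-1-4-1: ill-formed.

b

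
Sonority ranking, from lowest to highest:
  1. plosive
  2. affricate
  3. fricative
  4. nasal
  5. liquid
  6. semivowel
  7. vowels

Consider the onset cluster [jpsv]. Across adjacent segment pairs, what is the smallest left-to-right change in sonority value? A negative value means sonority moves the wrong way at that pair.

-5

/j/: semivowel = 6.
/p/: plosive = 1.
/s/: fricative = 3.
/v/: fricative = 3.
/j/→/p/: change -5.
/p/→/s/: change +2.
/s/→/v/: change +0.
Minimum = -5.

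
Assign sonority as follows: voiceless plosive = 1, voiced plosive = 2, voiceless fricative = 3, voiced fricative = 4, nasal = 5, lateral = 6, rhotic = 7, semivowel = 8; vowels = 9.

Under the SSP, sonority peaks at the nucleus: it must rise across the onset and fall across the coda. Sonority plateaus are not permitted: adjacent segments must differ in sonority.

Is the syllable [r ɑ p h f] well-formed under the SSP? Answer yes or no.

Onset: /r/ is a rhotic (sonority 7); then the nucleus /ɑ/ (sonority 9).
Onset profile 7-9 — rises to the nucleus.
Coda: /p/ is a voiceless plosive (sonority 1), /h/ is a voiceless fricative (sonority 3), /f/ is a voiceless fricative (sonority 3).
Coda profile 9-1-3-3 — does not strictly fall throughout.

no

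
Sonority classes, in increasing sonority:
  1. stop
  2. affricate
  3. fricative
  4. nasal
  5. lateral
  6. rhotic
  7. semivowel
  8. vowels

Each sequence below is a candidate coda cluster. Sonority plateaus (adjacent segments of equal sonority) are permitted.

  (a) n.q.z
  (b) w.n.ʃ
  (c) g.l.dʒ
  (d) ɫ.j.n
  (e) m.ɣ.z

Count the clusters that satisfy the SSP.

(a) 4-1-3 → violates
(b) 7-4-3 → obeys
(c) 1-5-2 → violates
(d) 5-7-4 → violates
(e) 4-3-3 → obeys

2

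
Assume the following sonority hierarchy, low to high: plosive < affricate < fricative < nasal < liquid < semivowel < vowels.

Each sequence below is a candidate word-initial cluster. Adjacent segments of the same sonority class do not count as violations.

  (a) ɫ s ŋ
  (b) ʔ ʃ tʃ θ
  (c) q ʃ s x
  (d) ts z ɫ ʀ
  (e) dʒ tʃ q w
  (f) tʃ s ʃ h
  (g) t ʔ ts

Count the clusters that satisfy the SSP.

4

(a) ɫ s ŋ: profile 5-3-4 — violates.
(b) ʔ ʃ tʃ θ: profile 1-3-2-3 — violates.
(c) q ʃ s x: profile 1-3-3-3 — obeys.
(d) ts z ɫ ʀ: profile 2-3-5-5 — obeys.
(e) dʒ tʃ q w: profile 2-2-1-6 — violates.
(f) tʃ s ʃ h: profile 2-3-3-3 — obeys.
(g) t ʔ ts: profile 1-1-2 — obeys.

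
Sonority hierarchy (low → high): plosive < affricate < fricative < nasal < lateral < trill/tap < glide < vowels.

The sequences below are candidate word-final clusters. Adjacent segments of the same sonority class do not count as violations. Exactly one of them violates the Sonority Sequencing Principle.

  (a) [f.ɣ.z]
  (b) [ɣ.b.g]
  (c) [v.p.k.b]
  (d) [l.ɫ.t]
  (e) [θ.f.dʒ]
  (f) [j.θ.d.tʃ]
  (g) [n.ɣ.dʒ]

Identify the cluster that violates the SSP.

(a) sonority 3-3-3: well-formed.
(b) sonority 3-1-1: well-formed.
(c) sonority 3-1-1-1: well-formed.
(d) sonority 5-5-1: well-formed.
(e) sonority 3-3-2: well-formed.
(f) sonority 7-3-1-2: ill-formed.
(g) sonority 4-3-2: well-formed.

f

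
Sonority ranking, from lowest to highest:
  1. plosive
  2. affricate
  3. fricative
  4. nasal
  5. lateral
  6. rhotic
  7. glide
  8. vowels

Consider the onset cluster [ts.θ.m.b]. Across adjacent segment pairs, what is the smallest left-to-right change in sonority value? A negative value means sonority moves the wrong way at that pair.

/ts/ is an affricate (sonority 2).
/θ/ is a fricative (sonority 3).
/m/ is a nasal (sonority 4).
/b/ is a plosive (sonority 1).
/ts/→/θ/: change +1.
/θ/→/m/: change +1.
/m/→/b/: change -3.
Minimum = -3.

-3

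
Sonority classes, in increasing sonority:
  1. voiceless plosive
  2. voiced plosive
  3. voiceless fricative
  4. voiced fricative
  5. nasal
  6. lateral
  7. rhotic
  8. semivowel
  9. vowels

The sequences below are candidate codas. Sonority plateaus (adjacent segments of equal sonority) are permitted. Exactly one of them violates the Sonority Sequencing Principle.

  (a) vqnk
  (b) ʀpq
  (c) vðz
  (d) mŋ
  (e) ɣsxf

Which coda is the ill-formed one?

(a) 4-1-5-1 → violates
(b) 7-1-1 → obeys
(c) 4-4-4 → obeys
(d) 5-5 → obeys
(e) 4-3-3-3 → obeys

a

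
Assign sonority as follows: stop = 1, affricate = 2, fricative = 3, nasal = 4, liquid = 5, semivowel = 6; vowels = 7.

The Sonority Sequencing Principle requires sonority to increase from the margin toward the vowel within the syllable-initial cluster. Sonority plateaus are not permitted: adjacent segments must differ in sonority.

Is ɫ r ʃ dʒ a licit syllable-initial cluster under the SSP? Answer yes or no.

/ɫ/: liquid = 5.
/r/: liquid = 5.
/ʃ/: fricative = 3.
/dʒ/: affricate = 2.
The profile is 5-5-3-2. Between /ɫ/ (5) and /r/ (5) sonority does not rise, so the cluster violates the SSP.

no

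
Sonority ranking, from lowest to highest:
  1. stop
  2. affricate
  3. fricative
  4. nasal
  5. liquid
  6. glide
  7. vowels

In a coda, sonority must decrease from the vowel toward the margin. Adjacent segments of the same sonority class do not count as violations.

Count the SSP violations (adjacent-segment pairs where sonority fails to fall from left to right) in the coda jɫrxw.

1

/j/ — glide, sonority 6.
/ɫ/ — liquid, sonority 5.
/r/ — liquid, sonority 5.
/x/ — fricative, sonority 3.
/w/ — glide, sonority 6.
/j/→/ɫ/: 6→5 (falls) — ok.
/ɫ/→/r/: 5→5 (plateau, allowed) — ok.
/r/→/x/: 5→3 (falls) — ok.
/x/→/w/: 3→6 (does not fall) — violation.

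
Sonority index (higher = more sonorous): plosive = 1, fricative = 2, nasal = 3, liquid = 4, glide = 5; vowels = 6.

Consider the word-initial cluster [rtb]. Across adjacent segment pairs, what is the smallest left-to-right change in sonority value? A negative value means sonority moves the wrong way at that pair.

/r/ is a liquid (sonority 4).
/t/ is a plosive (sonority 1).
/b/ is a plosive (sonority 1).
/r/→/t/: change -3.
/t/→/b/: change +0.
Minimum = -3.

-3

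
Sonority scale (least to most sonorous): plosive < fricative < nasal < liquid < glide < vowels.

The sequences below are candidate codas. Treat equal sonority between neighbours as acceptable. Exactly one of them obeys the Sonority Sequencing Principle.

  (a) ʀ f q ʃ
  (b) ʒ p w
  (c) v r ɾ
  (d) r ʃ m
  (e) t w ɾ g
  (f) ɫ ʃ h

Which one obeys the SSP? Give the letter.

(a) ʀ f q ʃ: profile 4-2-1-2 — violates.
(b) ʒ p w: profile 2-1-5 — violates.
(c) v r ɾ: profile 2-4-4 — violates.
(d) r ʃ m: profile 4-2-3 — violates.
(e) t w ɾ g: profile 1-5-4-1 — violates.
(f) ɫ ʃ h: profile 4-2-2 — obeys.

f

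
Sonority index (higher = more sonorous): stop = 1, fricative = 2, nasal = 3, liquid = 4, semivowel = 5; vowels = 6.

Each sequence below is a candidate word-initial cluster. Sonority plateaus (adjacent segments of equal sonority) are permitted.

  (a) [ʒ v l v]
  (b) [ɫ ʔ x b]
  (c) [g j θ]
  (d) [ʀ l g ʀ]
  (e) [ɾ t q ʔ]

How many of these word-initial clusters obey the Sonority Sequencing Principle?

(a) 2-2-4-2 → violates
(b) 4-1-2-1 → violates
(c) 1-5-2 → violates
(d) 4-4-1-4 → violates
(e) 4-1-1-1 → violates

0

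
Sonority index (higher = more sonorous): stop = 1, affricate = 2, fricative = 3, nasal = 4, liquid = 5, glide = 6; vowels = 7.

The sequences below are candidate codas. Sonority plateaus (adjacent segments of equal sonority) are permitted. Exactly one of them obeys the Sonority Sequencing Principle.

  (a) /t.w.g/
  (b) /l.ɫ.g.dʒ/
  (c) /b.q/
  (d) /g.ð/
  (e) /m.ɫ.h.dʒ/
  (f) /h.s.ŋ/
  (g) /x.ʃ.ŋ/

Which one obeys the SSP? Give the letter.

c

(a) /t.w.g/: profile 1-6-1 — violates.
(b) /l.ɫ.g.dʒ/: profile 5-5-1-2 — violates.
(c) /b.q/: profile 1-1 — obeys.
(d) /g.ð/: profile 1-3 — violates.
(e) /m.ɫ.h.dʒ/: profile 4-5-3-2 — violates.
(f) /h.s.ŋ/: profile 3-3-4 — violates.
(g) /x.ʃ.ŋ/: profile 3-3-4 — violates.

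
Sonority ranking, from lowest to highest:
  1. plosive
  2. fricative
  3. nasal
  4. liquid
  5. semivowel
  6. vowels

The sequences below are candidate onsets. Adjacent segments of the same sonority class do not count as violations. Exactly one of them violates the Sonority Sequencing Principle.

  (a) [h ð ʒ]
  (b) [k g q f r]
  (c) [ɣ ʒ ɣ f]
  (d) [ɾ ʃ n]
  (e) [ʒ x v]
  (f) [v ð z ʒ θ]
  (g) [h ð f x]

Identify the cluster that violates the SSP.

d

(a) [h ð ʒ]: profile 2-2-2 — obeys.
(b) [k g q f r]: profile 1-1-1-2-4 — obeys.
(c) [ɣ ʒ ɣ f]: profile 2-2-2-2 — obeys.
(d) [ɾ ʃ n]: profile 4-2-3 — violates.
(e) [ʒ x v]: profile 2-2-2 — obeys.
(f) [v ð z ʒ θ]: profile 2-2-2-2-2 — obeys.
(g) [h ð f x]: profile 2-2-2-2 — obeys.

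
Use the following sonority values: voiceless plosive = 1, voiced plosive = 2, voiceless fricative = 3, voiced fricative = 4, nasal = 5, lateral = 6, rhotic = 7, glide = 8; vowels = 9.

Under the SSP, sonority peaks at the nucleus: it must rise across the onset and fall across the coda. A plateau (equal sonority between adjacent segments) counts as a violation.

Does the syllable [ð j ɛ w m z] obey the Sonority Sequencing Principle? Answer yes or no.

yes

Onset: /ð/ is a voiced fricative (sonority 4), /j/ is a glide (sonority 8); then the nucleus /ɛ/ (sonority 9).
Onset profile 4-8-9 — rises to the nucleus.
Coda: /w/ is a glide (sonority 8), /m/ is a nasal (sonority 5), /z/ is a voiced fricative (sonority 4).
Coda profile 9-8-5-4 — falls from the nucleus.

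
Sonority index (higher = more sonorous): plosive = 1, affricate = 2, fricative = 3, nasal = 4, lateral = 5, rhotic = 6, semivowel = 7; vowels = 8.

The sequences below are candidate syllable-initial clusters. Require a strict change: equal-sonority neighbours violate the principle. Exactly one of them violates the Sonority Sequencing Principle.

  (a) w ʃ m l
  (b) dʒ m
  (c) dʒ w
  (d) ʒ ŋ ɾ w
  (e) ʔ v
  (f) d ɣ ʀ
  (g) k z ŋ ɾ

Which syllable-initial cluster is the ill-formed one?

(a) w ʃ m l: profile 7-3-4-5 — violates.
(b) dʒ m: profile 2-4 — obeys.
(c) dʒ w: profile 2-7 — obeys.
(d) ʒ ŋ ɾ w: profile 3-4-6-7 — obeys.
(e) ʔ v: profile 1-3 — obeys.
(f) d ɣ ʀ: profile 1-3-6 — obeys.
(g) k z ŋ ɾ: profile 1-3-4-6 — obeys.

a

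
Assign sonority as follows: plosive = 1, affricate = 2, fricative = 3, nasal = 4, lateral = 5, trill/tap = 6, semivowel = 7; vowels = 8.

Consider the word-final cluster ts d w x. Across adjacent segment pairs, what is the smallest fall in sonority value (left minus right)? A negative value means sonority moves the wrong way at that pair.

-6

/ts/ — affricate, sonority 2.
/d/ — plosive, sonority 1.
/w/ — semivowel, sonority 7.
/x/ — fricative, sonority 3.
/ts/→/d/: change +1.
/d/→/w/: change -6.
/w/→/x/: change +4.
Minimum = -6.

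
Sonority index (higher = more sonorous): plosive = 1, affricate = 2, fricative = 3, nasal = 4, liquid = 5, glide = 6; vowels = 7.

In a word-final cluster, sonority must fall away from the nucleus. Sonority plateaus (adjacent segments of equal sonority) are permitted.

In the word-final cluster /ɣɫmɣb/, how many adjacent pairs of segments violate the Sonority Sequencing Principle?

/ɣ/ is a fricative (sonority 3).
/ɫ/ is a liquid (sonority 5).
/m/ is a nasal (sonority 4).
/ɣ/ is a fricative (sonority 3).
/b/ is a plosive (sonority 1).
/ɣ/→/ɫ/: 3→5 (does not fall) — violation.
/ɫ/→/m/: 5→4 (falls) — ok.
/m/→/ɣ/: 4→3 (falls) — ok.
/ɣ/→/b/: 3→1 (falls) — ok.

1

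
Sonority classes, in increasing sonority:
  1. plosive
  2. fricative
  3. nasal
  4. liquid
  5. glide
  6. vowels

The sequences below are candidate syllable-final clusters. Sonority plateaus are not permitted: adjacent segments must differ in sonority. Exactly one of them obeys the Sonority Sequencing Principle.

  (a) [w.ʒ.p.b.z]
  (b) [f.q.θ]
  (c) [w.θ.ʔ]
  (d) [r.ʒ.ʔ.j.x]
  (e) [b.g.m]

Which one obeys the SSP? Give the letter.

c

(a) sonority 5-2-1-1-2: ill-formed.
(b) sonority 2-1-2: ill-formed.
(c) sonority 5-2-1: well-formed.
(d) sonority 4-2-1-5-2: ill-formed.
(e) sonority 1-1-3: ill-formed.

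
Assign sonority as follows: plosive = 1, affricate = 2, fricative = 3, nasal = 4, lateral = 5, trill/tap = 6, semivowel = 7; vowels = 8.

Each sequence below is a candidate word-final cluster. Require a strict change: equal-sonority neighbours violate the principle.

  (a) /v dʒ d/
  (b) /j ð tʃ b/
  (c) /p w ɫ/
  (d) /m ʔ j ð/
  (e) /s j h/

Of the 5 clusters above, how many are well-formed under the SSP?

(a) 3-2-1 → obeys
(b) 7-3-2-1 → obeys
(c) 1-7-5 → violates
(d) 4-1-7-3 → violates
(e) 3-7-3 → violates

2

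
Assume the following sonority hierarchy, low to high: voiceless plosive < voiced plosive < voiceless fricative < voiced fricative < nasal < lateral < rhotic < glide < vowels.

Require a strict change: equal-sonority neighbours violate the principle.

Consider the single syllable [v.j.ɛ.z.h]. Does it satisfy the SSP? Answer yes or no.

Onset: /v/ is a voiced fricative (sonority 4), /j/ is a glide (sonority 8); then the nucleus /ɛ/ (sonority 9).
Onset profile 4-8-9 — rises to the nucleus.
Coda: /z/ is a voiced fricative (sonority 4), /h/ is a voiceless fricative (sonority 3).
Coda profile 9-4-3 — falls from the nucleus.

yes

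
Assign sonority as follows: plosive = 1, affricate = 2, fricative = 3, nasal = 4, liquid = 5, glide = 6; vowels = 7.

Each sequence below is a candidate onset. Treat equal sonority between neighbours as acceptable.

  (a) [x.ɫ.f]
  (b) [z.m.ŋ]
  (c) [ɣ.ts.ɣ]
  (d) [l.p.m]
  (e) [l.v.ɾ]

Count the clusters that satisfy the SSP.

1

(a) 3-5-3 → violates
(b) 3-4-4 → obeys
(c) 3-2-3 → violates
(d) 5-1-4 → violates
(e) 5-3-5 → violates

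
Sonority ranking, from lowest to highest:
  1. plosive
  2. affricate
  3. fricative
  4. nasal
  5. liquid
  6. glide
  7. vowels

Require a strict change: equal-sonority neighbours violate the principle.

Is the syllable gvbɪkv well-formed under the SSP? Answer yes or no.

Onset: /g/ is a plosive (sonority 1), /v/ is a fricative (sonority 3), /b/ is a plosive (sonority 1); then the nucleus /ɪ/ (sonority 7).
Onset profile 1-3-1-7 — does not strictly rise throughout.
Coda: /k/ is a plosive (sonority 1), /v/ is a fricative (sonority 3).
Coda profile 7-1-3 — does not strictly fall throughout.

no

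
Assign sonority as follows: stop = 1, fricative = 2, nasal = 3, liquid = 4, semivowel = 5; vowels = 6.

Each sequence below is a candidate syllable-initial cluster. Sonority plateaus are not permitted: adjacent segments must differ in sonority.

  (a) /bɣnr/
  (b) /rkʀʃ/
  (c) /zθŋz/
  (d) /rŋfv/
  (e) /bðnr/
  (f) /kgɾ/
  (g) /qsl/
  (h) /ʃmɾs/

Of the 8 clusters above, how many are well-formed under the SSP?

3

(a) 1-2-3-4 → obeys
(b) 4-1-4-2 → violates
(c) 2-2-3-2 → violates
(d) 4-3-2-2 → violates
(e) 1-2-3-4 → obeys
(f) 1-1-4 → violates
(g) 1-2-4 → obeys
(h) 2-3-4-2 → violates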